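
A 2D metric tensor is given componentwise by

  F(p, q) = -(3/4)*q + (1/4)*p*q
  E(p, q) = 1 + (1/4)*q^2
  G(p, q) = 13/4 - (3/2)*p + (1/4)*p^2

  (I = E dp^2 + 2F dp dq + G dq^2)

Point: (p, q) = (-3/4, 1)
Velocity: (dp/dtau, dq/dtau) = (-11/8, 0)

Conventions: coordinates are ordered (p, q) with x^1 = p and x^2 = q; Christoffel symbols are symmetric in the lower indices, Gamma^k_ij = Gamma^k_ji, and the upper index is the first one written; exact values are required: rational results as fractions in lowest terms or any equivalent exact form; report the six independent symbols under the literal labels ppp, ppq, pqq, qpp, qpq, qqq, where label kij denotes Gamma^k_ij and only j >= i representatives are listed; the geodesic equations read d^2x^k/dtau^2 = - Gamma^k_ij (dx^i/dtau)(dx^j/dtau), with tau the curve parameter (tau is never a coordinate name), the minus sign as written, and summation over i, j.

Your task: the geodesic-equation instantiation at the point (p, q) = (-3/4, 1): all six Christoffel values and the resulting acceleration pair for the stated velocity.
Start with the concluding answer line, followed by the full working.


Answer: Gamma_ppp = 0, Gamma_ppq = 16/305, Gamma_pqq = 0, Gamma_qpp = 0, Gamma_qpq = -12/61, Gamma_qqq = 0; accelerations (d^2p/dtau^2, d^2q/dtau^2) = (0, 0)

E = 5/4, F = -15/16, G = 289/64 at the point
E_p = 0, E_q = 1/2, F_p = 1/4, F_q = -15/16, G_p = -15/8, G_q = 0
EG - F^2 = 305/64;  g^inv = (64/305) * [[289/64, 15/16], [15/16, 5/4]]
first-kind symbols [ij,l] = (1/2)(d_i g_jl + d_j g_il - d_l g_ij): [pp,p] = E_p/2 = 0, [pp,q] = F_p - E_q/2 = 0, [pq,p] = E_q/2 = 1/4, [pq,q] = G_p/2 = -15/16, [qq,p] = F_q - G_p/2 = 0, [qq,q] = G_q/2 = 0
Gamma^p_ij = (G*[ij,p] - F*[ij,q])/(EG - F^2), Gamma^q_ij = (E*[ij,q] - F*[ij,p])/(EG - F^2)
Gamma_ppp = 0, Gamma_ppq = 16/305, Gamma_pqq = 0, Gamma_qpp = 0, Gamma_qpq = -12/61, Gamma_qqq = 0
d^2p/dtau^2 = -(Gamma_ppp*(-11/8)^2 + 2*Gamma_ppq*(-11/8)*(0) + Gamma_pqq*(0)^2) = 0
d^2q/dtau^2 = -(Gamma_qpp*(-11/8)^2 + 2*Gamma_qpq*(-11/8)*(0) + Gamma_qqq*(0)^2) = 0


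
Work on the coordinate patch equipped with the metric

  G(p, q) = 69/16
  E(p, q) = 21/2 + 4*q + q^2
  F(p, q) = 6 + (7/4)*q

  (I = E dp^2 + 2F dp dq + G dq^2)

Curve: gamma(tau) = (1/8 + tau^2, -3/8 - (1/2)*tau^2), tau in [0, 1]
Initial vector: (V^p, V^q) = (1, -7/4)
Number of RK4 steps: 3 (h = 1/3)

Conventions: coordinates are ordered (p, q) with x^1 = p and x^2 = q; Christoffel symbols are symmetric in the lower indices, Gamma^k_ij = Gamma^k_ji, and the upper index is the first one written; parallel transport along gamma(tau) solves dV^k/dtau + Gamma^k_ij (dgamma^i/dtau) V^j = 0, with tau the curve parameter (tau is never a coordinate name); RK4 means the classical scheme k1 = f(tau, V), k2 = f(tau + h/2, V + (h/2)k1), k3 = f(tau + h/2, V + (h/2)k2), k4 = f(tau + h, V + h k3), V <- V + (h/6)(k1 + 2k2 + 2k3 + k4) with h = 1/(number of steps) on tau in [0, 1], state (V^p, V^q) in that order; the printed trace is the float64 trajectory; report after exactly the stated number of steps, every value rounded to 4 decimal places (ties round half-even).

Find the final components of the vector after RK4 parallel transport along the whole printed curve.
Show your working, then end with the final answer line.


gamma'(tau) = (2*tau, -tau); f(tau, V)^k = -Gamma^k_ij(gamma(tau)) gamma'^i(tau) V^j; h = 1/3; intermediate values shown to 6 dp
curve data and Christoffel symbols at the stage parameters:
  tau = 0.000000: gamma = (0.125000, -0.375000), gamma' = (0.000000, 0.000000); Gamma_ppp = 0.799353, Gamma_ppq = 0.645092, Gamma_pqq = 0.694714, Gamma_qpp = -1.367314, Gamma_qpq = -0.799353, Gamma_qqq = -0.860841
  tau = 0.166667: gamma = (0.152778, -0.388889), gamma' = (0.333333, -0.166667); Gamma_ppp = 0.784199, Gamma_ppq = 0.635754, Gamma_pqq = 0.690560, Gamma_qpp = -1.340896, Gamma_qpq = -0.784199, Gamma_qqq = -0.851802
  tau = 0.333333: gamma = (0.236111, -0.430556), gamma' = (0.666667, -0.333333); Gamma_ppp = 0.739977, Gamma_ppq = 0.608240, Gamma_pqq = 0.678215, Gamma_qpp = -1.264175, Gamma_qpq = -0.739977, Gamma_qqq = -0.825107
  tau = 0.500000: gamma = (0.375000, -0.500000), gamma' = (1.000000, -0.500000); Gamma_ppp = 0.670300, Gamma_ppq = 0.564033, Gamma_pqq = 0.658038, Gamma_qpp = -1.144414, Gamma_qpq = -0.670300, Gamma_qqq = -0.782016
  tau = 0.666667: gamma = (0.569444, -0.597222), gamma' = (1.333333, -0.666667); Gamma_ppp = 0.580827, Gamma_ppq = 0.505527, Gamma_pqq = 0.630658, Gamma_qpp = -0.992625, Gamma_qpq = -0.580827, Gamma_qqq = -0.724596
  tau = 0.833333: gamma = (0.819444, -0.722222), gamma' = (1.666667, -0.833333); Gamma_ppp = 0.478713, Gamma_ppq = 0.435896, Gamma_pqq = 0.596988, Gamma_qpp = -0.822033, Gamma_qpq = -0.478713, Gamma_qqq = -0.655629
  tau = 1.000000: gamma = (1.125000, -0.875000), gamma' = (2.000000, -1.000000); Gamma_ppp = 0.371858, Gamma_ppq = 0.358856, Gamma_pqq = 0.558220, Gamma_qpp = -0.646201, Gamma_qpq = -0.371858, Gamma_qqq = -0.578446
step 0: V^p = 1.0000, V^q = -1.7500
step 1: k1 = (0.000000, 0.000000), k2 = (0.014002, 0.107258), k3 = (0.011909, 0.110132), k4 = (0.015677, 0.224510); V <- V + (h/6)(k1 + 2k2 + 2k3 + k4): V^p = 1.0037, V^q = -1.7134
step 2: k1 = (0.015756, 0.224361), k2 = (0.003119, 0.346337), k3 = (-0.000841, 0.350311), k4 = (-0.034041, 0.474325); V <- V + (h/6)(k1 + 2k2 + 2k3 + k4): V^p = 1.0030, V^q = -1.5972
step 3: k1 = (-0.033691, 0.473714), k2 = (-0.085794, 0.586751), k3 = (-0.086335, 0.583056), k4 = (-0.151199, 0.664961); V <- V + (h/6)(k1 + 2k2 + 2k3 + k4): V^p = 0.9736, V^q = -1.4039

Answer: V^p = 0.9736, V^q = -1.4039


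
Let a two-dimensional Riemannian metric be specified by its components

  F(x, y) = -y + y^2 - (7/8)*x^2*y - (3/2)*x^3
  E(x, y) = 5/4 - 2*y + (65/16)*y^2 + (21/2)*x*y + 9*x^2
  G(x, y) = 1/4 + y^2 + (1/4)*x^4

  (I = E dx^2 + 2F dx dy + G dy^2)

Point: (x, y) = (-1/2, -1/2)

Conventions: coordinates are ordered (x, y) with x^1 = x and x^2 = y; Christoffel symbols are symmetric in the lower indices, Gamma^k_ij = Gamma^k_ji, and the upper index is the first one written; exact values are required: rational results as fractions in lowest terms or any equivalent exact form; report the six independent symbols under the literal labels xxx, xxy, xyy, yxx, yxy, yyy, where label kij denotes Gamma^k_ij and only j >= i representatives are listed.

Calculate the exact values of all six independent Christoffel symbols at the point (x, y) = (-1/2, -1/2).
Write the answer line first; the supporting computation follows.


Answer: Gamma_xxx = -16301/6352, Gamma_xxy = -5839/6352, Gamma_xyy = -1205/6352, Gamma_yxx = 83527/6352, Gamma_yxy = 11085/6352, Gamma_yyy = -3713/6352

E = 521/64, F = 67/64, G = 33/64 at the point
E_x = -57/4, E_y = -181/16, F_x = -25/16, F_y = -71/32, G_x = -1/8, G_y = -1
EG - F^2 = 397/128;  g^inv = (128/397) * [[33/64, -67/64], [-67/64, 521/64]]
first-kind symbols [ij,l] = (1/2)(d_i g_jl + d_j g_il - d_l g_ij): [xx,x] = E_x/2 = -57/8, [xx,y] = F_x - E_y/2 = 131/32, [xy,x] = E_y/2 = -181/32, [xy,y] = G_x/2 = -1/16, [yy,x] = F_y - G_x/2 = -69/32, [yy,y] = G_y/2 = -1/2
Gamma^x_ij = (G*[ij,x] - F*[ij,y])/(EG - F^2), Gamma^y_ij = (E*[ij,y] - F*[ij,x])/(EG - F^2)


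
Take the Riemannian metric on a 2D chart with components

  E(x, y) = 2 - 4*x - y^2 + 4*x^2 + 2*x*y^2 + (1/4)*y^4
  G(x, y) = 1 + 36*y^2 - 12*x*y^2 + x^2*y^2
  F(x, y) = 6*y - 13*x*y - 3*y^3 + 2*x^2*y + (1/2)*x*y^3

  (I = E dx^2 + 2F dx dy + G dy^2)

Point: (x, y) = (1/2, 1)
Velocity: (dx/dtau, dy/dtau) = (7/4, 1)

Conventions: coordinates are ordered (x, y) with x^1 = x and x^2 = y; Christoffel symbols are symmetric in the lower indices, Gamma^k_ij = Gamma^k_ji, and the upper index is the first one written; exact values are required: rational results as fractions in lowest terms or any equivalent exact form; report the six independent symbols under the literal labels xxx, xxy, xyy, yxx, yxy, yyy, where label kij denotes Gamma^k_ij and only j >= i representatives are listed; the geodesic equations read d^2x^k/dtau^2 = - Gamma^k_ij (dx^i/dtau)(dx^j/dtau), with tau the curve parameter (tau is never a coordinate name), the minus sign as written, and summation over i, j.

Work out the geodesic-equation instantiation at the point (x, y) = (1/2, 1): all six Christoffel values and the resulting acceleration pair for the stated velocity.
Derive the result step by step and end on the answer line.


E = 5/4, F = -11/4, G = 125/4 at the point
E_x = 2, E_y = 1, F_x = -21/2, F_y = -33/4, G_x = -11, G_y = 121/2
EG - F^2 = 63/2;  g^inv = (2/63) * [[125/4, 11/4], [11/4, 5/4]]
first-kind symbols [ij,l] = (1/2)(d_i g_jl + d_j g_il - d_l g_ij): [xx,x] = E_x/2 = 1, [xx,y] = F_x - E_y/2 = -11, [xy,x] = E_y/2 = 1/2, [xy,y] = G_x/2 = -11/2, [yy,x] = F_y - G_x/2 = -11/4, [yy,y] = G_y/2 = 121/4
Gamma^x_ij = (G*[ij,x] - F*[ij,y])/(EG - F^2), Gamma^y_ij = (E*[ij,y] - F*[ij,x])/(EG - F^2)
Gamma_xxx = 2/63, Gamma_xxy = 1/63, Gamma_xyy = -11/126, Gamma_yxx = -22/63, Gamma_yxy = -11/63, Gamma_yyy = 121/126
d^2x/dtau^2 = -(Gamma_xxx*(7/4)^2 + 2*Gamma_xxy*(7/4)*(1) + Gamma_xyy*(1)^2) = -11/168
d^2y/dtau^2 = -(Gamma_yxx*(7/4)^2 + 2*Gamma_yxy*(7/4)*(1) + Gamma_yyy*(1)^2) = 121/168

Answer: Gamma_xxx = 2/63, Gamma_xxy = 1/63, Gamma_xyy = -11/126, Gamma_yxx = -22/63, Gamma_yxy = -11/63, Gamma_yyy = 121/126; accelerations (d^2x/dtau^2, d^2y/dtau^2) = (-11/168, 121/168)


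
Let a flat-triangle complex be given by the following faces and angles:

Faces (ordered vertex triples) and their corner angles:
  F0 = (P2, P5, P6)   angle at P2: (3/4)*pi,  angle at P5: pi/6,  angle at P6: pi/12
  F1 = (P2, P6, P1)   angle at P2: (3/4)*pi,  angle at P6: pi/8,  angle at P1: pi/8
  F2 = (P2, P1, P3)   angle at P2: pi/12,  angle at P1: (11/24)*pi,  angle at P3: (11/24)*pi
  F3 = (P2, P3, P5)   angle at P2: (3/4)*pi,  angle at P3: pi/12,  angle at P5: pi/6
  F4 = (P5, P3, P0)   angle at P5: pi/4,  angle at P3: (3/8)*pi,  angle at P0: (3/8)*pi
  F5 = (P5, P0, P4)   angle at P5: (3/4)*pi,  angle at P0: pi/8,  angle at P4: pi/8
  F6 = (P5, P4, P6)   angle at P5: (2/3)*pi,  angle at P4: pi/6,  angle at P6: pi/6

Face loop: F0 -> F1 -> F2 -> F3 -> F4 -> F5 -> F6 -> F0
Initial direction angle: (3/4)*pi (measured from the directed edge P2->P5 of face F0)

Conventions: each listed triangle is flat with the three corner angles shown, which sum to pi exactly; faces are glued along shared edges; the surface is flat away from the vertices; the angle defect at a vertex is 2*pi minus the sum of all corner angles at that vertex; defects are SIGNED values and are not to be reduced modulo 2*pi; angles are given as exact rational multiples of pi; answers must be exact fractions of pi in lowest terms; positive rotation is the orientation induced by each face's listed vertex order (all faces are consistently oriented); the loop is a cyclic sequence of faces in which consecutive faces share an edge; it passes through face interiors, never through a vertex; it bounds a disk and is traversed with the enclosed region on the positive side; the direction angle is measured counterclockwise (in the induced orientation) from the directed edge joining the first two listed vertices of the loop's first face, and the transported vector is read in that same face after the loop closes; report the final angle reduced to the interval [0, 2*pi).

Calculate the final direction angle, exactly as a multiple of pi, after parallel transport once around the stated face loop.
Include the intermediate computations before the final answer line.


enclosed vertex P2: corner angles sum to (7/3)*pi, defect = 2*pi - (7/3)*pi = -pi/3
enclosed vertex P5: corner angles sum to 2*pi, defect = 2*pi - 2*pi = 0
adding the enclosed defects to the starting angle (mod 2*pi, induced orientation) gives the holonomy
final angle = (3/4)*pi - pi/3 = (5/12)*pi (mod 2*pi)

Answer: final direction angle = (5/12)*pi


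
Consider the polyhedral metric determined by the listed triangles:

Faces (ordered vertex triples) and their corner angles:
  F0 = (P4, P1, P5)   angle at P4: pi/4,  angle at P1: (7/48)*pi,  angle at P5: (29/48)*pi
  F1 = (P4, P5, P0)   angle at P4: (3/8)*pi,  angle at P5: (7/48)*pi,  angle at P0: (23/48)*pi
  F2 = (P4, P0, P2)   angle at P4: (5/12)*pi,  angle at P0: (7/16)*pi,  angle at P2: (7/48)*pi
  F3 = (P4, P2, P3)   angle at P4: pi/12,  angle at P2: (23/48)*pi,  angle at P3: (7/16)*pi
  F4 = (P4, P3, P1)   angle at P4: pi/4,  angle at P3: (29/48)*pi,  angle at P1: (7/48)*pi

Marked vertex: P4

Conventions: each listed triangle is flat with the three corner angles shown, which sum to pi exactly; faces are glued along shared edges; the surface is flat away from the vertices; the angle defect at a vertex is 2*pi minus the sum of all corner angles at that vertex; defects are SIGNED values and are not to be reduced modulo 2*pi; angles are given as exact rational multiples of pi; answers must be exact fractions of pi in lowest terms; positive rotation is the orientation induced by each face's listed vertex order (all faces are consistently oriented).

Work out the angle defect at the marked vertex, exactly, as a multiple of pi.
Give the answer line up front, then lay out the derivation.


Answer: defect(P4) = (5/8)*pi

Sum of corner angles at P4: (11/8)*pi
defect = 2*pi - (11/8)*pi


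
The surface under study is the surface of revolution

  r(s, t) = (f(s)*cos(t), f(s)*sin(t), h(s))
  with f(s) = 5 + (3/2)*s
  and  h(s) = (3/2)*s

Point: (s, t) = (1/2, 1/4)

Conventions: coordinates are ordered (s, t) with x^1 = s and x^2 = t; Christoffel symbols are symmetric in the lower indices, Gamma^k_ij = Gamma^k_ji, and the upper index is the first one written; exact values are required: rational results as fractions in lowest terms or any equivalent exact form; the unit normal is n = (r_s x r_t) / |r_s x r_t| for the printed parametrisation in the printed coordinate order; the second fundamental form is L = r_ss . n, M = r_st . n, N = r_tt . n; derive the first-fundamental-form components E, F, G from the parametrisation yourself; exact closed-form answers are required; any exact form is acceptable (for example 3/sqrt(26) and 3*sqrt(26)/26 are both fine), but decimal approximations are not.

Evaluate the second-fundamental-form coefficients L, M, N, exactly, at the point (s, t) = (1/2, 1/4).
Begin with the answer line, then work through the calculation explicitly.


Answer: L = 0, M = 0, N = 23*sqrt(2)/8

f = 23/4, f' = 3/2, f'' = 0, h' = 3/2, h'' = 0
E = 9/2, F = 0, G = 529/16; answer radicand W^2 = 9/2
unnormalised second-form numerators: l = 0, m = 0, n = 69/8; L = l/sqrt(9/2), and similarly M = m/sqrt(W^2), N = n/sqrt(W^2)


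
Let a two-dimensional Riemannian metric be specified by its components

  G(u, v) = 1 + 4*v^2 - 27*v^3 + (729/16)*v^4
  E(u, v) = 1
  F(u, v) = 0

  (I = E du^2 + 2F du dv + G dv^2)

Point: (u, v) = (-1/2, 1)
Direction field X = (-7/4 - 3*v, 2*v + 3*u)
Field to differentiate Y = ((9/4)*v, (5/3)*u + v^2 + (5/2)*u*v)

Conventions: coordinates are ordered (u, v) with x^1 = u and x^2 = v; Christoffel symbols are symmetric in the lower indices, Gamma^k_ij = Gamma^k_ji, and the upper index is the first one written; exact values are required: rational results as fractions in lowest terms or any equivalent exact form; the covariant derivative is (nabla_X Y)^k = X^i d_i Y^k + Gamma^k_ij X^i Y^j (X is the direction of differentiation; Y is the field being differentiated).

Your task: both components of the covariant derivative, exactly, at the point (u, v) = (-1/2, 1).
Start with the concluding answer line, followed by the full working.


Answer: (nabla_X Y)^u = 9/8, (nabla_X Y)^v = -1199/58

E = 1, F = 0, G = 377/16 at the point
E_u = 0, E_v = 0, F_u = 0, F_v = 0, G_u = 0, G_v = 437/4
EG - F^2 = 377/16;  g^inv = (16/377) * [[377/16, 0], [0, 1]]
first-kind symbols [ij,l] = (1/2)(d_i g_jl + d_j g_il - d_l g_ij): [uu,u] = E_u/2 = 0, [uu,v] = F_u - E_v/2 = 0, [uv,u] = E_v/2 = 0, [uv,v] = G_u/2 = 0, [vv,u] = F_v - G_u/2 = 0, [vv,v] = G_v/2 = 437/8
Gamma^u_ij = (G*[ij,u] - F*[ij,v])/(EG - F^2), Gamma^v_ij = (E*[ij,v] - F*[ij,u])/(EG - F^2)
Gamma_uuu = 0, Gamma_uuv = 0, Gamma_uvv = 0, Gamma_vuu = 0, Gamma_vuv = 0, Gamma_vvv = 874/377
X = (-19/4, 1/2), Y = (9/4, -13/12) at the point


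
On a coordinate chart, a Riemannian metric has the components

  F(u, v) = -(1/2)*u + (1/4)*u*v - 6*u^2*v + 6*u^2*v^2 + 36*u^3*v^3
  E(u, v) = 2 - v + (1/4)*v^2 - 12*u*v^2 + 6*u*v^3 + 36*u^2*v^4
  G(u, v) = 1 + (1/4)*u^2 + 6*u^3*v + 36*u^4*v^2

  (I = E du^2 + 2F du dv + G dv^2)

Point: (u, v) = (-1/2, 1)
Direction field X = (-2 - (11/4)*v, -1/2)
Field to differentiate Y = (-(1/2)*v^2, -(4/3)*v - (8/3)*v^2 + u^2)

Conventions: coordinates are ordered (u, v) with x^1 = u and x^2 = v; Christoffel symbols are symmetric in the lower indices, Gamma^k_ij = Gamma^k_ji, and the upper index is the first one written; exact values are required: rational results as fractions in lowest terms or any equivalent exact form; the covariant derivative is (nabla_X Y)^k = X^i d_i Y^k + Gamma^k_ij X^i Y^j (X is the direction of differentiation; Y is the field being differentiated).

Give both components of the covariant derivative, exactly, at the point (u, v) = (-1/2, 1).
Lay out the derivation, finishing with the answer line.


E = 53/4, F = -35/8, G = 41/16 at the point
E_u = -42, E_v = 77/2, F_u = 107/4, F_v = -97/8, G_u = -55/4, G_v = 15/4
EG - F^2 = 237/16;  g^inv = (16/237) * [[41/16, 35/8], [35/8, 53/4]]
first-kind symbols [ij,l] = (1/2)(d_i g_jl + d_j g_il - d_l g_ij): [uu,u] = E_u/2 = -21, [uu,v] = F_u - E_v/2 = 15/2, [uv,u] = E_v/2 = 77/4, [uv,v] = G_u/2 = -55/8, [vv,u] = F_v - G_u/2 = -21/4, [vv,v] = G_v/2 = 15/8
Gamma^u_ij = (G*[ij,u] - F*[ij,v])/(EG - F^2), Gamma^v_ij = (E*[ij,v] - F*[ij,u])/(EG - F^2)
Gamma_uuu = -112/79, Gamma_uuv = 308/237, Gamma_uvv = -28/79, Gamma_vuu = 40/79, Gamma_vuv = -110/237, Gamma_vvv = 10/79
X = (-19/4, -1/2), Y = (-1/2, -15/4) at the point

Answer: (nabla_X Y)^u = 18905/948, (nabla_X Y)^v = 2161/1896


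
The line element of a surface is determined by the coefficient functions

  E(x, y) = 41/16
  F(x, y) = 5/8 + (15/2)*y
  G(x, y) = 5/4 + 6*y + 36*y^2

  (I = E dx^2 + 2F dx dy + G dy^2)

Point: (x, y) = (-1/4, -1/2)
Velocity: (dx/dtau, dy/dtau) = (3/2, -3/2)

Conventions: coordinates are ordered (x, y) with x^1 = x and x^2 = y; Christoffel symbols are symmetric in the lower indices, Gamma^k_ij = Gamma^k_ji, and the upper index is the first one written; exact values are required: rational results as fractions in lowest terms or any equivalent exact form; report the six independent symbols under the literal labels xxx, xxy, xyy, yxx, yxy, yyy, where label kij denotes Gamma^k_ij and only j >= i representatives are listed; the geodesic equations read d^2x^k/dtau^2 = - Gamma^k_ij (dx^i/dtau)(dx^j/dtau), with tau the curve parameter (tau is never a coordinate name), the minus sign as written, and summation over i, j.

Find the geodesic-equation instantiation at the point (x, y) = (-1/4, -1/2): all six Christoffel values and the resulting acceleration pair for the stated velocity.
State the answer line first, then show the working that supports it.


Answer: Gamma_xxx = 0, Gamma_xxy = 0, Gamma_xyy = 40/47, Gamma_yxx = 0, Gamma_yxy = 0, Gamma_yyy = -80/47; accelerations (d^2x/dtau^2, d^2y/dtau^2) = (-90/47, 180/47)

E = 41/16, F = -25/8, G = 29/4 at the point
E_x = 0, E_y = 0, F_x = 0, F_y = 15/2, G_x = 0, G_y = -30
EG - F^2 = 141/16;  g^inv = (16/141) * [[29/4, 25/8], [25/8, 41/16]]
first-kind symbols [ij,l] = (1/2)(d_i g_jl + d_j g_il - d_l g_ij): [xx,x] = E_x/2 = 0, [xx,y] = F_x - E_y/2 = 0, [xy,x] = E_y/2 = 0, [xy,y] = G_x/2 = 0, [yy,x] = F_y - G_x/2 = 15/2, [yy,y] = G_y/2 = -15
Gamma^x_ij = (G*[ij,x] - F*[ij,y])/(EG - F^2), Gamma^y_ij = (E*[ij,y] - F*[ij,x])/(EG - F^2)
Gamma_xxx = 0, Gamma_xxy = 0, Gamma_xyy = 40/47, Gamma_yxx = 0, Gamma_yxy = 0, Gamma_yyy = -80/47
d^2x/dtau^2 = -(Gamma_xxx*(3/2)^2 + 2*Gamma_xxy*(3/2)*(-3/2) + Gamma_xyy*(-3/2)^2) = -90/47
d^2y/dtau^2 = -(Gamma_yxx*(3/2)^2 + 2*Gamma_yxy*(3/2)*(-3/2) + Gamma_yyy*(-3/2)^2) = 180/47


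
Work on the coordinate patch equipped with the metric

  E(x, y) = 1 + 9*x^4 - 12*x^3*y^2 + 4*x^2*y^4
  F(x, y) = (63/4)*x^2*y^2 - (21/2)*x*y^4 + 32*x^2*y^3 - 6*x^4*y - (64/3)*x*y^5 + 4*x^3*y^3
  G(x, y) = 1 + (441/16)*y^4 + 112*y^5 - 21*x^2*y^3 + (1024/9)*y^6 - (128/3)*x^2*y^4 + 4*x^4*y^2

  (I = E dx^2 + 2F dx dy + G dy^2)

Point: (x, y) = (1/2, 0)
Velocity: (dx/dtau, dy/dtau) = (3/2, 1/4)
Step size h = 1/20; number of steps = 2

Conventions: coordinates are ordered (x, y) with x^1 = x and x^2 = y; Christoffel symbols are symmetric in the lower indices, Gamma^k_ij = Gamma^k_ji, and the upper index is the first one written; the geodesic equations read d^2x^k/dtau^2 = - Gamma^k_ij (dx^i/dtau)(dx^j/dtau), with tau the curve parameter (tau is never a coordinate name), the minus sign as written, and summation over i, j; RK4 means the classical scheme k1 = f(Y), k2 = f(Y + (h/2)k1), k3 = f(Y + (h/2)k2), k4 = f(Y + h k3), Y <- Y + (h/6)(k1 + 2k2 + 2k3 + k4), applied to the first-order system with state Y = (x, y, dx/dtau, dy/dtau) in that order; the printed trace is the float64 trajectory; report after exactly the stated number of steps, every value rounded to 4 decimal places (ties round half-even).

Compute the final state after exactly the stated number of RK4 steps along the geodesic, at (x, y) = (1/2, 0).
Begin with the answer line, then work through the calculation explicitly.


Answer: x = 0.6344, y = 0.0251, dx/dtau = 1.1983, dy/dtau = 0.2521

f(Y) = (dx/dtau, dy/dtau, -Gamma^x_ij Y'^i Y'^j, -Gamma^y_ij Y'^i Y'^j) with the Gammas evaluated at the stage position; h = 0.050000; intermediate values shown to 6 dp
step 0: x = 0.5000, y = 0.0000, dx/dtau = 1.5000, dy/dtau = 0.2500
step 1:
  k1: at (x, y) = (0.500000, 0.000000), (dx/dtau, dy/dtau) = (1.500000, 0.250000); Gamma_xxx = 1.440000, Gamma_xxy = 0.000000, Gamma_xyy = -0.240000, Gamma_yxx = 0.000000, Gamma_yxy = 0.000000, Gamma_yyy = 0.000000; k1 = (1.500000, 0.250000, -3.225000, 0.000000)
  k2: at (x, y) = (0.537500, 0.006250), (dx/dtau, dy/dtau) = (1.419375, 0.250000); Gamma_xxx = 1.596083, Gamma_xxy = -0.006651, Gamma_xyy = -0.252874, Gamma_yxx = -0.006268, Gamma_yxy = 0.000026, Gamma_yyy = 0.000993; k2 = (1.419375, 0.250000, -3.194985, 0.012547)
  k3: at (x, y) = (0.535484, 0.006250), (dx/dtau, dy/dtau) = (1.420125, 0.250314); Gamma_xxx = 1.588356, Gamma_xxy = -0.006618, Gamma_xyy = -0.250459, Gamma_yxx = -0.006235, Gamma_yxy = 0.000026, Gamma_yyy = 0.000983; k3 = (1.420125, 0.250314, -3.182929, 0.012494)
  k4: at (x, y) = (0.571006, 0.012516), (dx/dtau, dy/dtau) = (1.340854, 0.250625); Gamma_xxx = 1.712390, Gamma_xxy = -0.014289, Gamma_xyy = -0.257763, Gamma_yxx = -0.012814, Gamma_yxy = 0.000107, Gamma_yyy = 0.001929; k4 = (1.340854, 0.250625, -3.052892, 0.022845)
  Y <- Y + (h/6)(k1 + 2k2 + 2k3 + k4): x = 0.5710, y = 0.0125, dx/dtau = 1.3414, dy/dtau = 0.2506
step 2:
  k1: at (x, y) = (0.570999, 0.012510), (dx/dtau, dy/dtau) = (1.341386, 0.250608); Gamma_xxx = 1.712367, Gamma_xxy = -0.014283, Gamma_xyy = -0.257784, Gamma_yxx = -0.012809, Gamma_yxy = 0.000107, Gamma_yyy = 0.001928; k1 = (1.341386, 0.250608, -3.055296, 0.022854)
  k2: at (x, y) = (0.604533, 0.018776), (dx/dtau, dy/dtau) = (1.265003, 0.251179); Gamma_xxx = 1.805548, Gamma_xxy = -0.022605, Gamma_xyy = -0.260139, Gamma_yxx = -0.019444, Gamma_yxy = 0.000243, Gamma_yyy = 0.002801; k2 = (1.265003, 0.251179, -2.858522, 0.030783)
  k3: at (x, y) = (0.602624, 0.018790), (dx/dtau, dy/dtau) = (1.269923, 0.251377); Gamma_xxx = 1.800850, Gamma_xxy = -0.022563, Gamma_xyy = -0.257904, Gamma_yxx = -0.019385, Gamma_yxy = 0.000243, Gamma_yyy = 0.002776; k3 = (1.269923, 0.251377, -2.873534, 0.030932)
  k4: at (x, y) = (0.634495, 0.025079), (dx/dtau, dy/dtau) = (1.197709, 0.252154); Gamma_xxx = 1.869469, Gamma_xxy = -0.031267, Gamma_xyy = -0.256277, Gamma_yxx = -0.025902, Gamma_yxy = 0.000433, Gamma_yyy = 0.003551; k4 = (1.197709, 0.252154, -2.646586, 0.036669)
  Y <- Y + (h/6)(k1 + 2k2 + 2k3 + k4): x = 0.6344, y = 0.0251, dx/dtau = 1.1983, dy/dtau = 0.2521


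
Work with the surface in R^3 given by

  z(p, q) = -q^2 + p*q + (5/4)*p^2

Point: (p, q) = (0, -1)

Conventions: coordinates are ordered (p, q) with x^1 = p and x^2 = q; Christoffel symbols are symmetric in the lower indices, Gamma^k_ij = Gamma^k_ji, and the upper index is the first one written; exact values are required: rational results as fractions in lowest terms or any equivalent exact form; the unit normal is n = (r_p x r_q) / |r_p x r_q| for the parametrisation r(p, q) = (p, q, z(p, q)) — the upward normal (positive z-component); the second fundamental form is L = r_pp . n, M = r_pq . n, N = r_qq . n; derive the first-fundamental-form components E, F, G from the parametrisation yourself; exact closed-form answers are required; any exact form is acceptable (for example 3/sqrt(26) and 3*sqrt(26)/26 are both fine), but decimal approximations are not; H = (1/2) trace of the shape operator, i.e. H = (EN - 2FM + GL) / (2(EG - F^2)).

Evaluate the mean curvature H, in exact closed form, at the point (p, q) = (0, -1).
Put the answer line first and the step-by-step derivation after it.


Answer: H = 25*sqrt(6)/144

z_p = -1, z_q = 2, z_pp = 5/2, z_pq = 1, z_qq = -2
E = 2, F = -2, G = 5; answer radicand W^2 = 6
unnormalised second-form numerators: l = 5/2, m = 1, n = -2; L = l/sqrt(6), and similarly M = m/sqrt(W^2), N = n/sqrt(W^2)
H = (E*n - 2*F*m + G*l) / (2*(EG - F^2)*sqrt(W^2)); E*n - 2*F*m + G*l = 25/2, EG - F^2 = 6, so H = (25/24)/sqrt(6)


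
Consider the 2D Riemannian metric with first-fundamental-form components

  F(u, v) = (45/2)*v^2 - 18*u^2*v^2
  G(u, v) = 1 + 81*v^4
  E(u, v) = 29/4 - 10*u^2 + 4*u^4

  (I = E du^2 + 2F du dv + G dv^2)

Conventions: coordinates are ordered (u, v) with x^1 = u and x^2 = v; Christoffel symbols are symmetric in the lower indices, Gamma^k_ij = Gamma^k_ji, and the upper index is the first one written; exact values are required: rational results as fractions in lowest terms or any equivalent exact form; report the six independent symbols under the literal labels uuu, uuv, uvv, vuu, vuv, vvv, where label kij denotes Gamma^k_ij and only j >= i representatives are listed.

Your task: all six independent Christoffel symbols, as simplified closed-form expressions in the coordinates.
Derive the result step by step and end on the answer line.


E = 29/4 - 10*u^2 + 4*u^4; F = (45/2)*v^2 - 18*u^2*v^2; G = 1 + 81*v^4
Gamma^k_ij = (1/2) g^{kl} (d_i g_jl + d_j g_il - d_l g_ij), with g^inv = (1/(EG-F^2)) [[G, -F], [-F, E]]
first partials: E_u = -20*u + 16*u^3, E_v = 0, F_u = -36*u*v^2, F_v = 45*v - 36*u^2*v, G_u = 0, G_v = 324*v^3
D = EG - F^2 = 29/4 - 10*u^2 + 81*v^4 + 4*u^4
expanded: Gamma^u_uu = (G E_u - 2F F_u + F E_v)/(2D), Gamma^u_uv = (G E_v - F G_u)/(2D), Gamma^u_vv = (2G F_v - G G_u - F G_v)/(2D), Gamma^v_uu = (2E F_u - E E_v - F E_u)/(2D), Gamma^v_uv = (E G_u - F E_v)/(2D), Gamma^v_vv = (E G_v - 2F F_v + F G_u)/(2D); substitute and cancel common factors

Answer: Gamma_uuu = (32*u^3 - 40*u)/(16*u^4 - 40*u^2 + 324*v^4 + 29), Gamma_uuv = 0, Gamma_uvv = (-144*u^2*v + 180*v)/(16*u^4 - 40*u^2 + 324*v^4 + 29), Gamma_vuu = -144*u*v^2/(16*u^4 - 40*u^2 + 324*v^4 + 29), Gamma_vuv = 0, Gamma_vvv = 648*v^3/(16*u^4 - 40*u^2 + 324*v^4 + 29)


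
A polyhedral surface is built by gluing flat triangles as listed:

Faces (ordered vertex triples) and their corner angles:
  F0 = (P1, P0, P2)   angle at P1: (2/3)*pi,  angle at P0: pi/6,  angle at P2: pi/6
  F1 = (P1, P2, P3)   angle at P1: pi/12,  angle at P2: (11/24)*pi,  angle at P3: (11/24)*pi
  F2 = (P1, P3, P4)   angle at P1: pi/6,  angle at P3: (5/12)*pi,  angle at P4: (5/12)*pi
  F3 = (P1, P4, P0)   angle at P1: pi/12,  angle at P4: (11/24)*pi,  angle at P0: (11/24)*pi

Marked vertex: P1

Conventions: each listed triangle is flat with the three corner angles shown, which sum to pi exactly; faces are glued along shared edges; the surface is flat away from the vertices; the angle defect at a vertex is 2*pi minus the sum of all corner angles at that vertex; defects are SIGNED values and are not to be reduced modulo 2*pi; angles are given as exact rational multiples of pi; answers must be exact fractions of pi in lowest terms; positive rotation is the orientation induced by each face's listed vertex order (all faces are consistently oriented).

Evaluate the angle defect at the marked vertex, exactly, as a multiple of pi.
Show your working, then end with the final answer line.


Sum of corner angles at P1: pi
defect = 2*pi - pi

Answer: defect(P1) = pi


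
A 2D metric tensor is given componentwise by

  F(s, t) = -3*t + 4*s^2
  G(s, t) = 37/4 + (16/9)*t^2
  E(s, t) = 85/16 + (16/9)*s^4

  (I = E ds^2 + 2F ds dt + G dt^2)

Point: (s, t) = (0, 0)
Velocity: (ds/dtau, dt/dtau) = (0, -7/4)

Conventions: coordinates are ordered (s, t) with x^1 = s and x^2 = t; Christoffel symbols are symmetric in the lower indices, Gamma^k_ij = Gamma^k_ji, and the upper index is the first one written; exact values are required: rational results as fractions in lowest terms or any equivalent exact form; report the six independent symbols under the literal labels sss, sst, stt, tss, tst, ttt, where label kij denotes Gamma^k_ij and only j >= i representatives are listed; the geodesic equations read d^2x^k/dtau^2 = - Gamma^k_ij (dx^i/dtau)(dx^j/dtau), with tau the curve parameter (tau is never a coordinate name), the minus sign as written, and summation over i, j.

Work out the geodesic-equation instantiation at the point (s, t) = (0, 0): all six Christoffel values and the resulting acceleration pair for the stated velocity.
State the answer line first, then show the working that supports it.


Answer: Gamma_sss = 0, Gamma_sst = 0, Gamma_stt = -48/85, Gamma_tss = 0, Gamma_tst = 0, Gamma_ttt = 0; accelerations (d^2s/dtau^2, d^2t/dtau^2) = (147/85, 0)

E = 85/16, F = 0, G = 37/4 at the point
E_s = 0, E_t = 0, F_s = 0, F_t = -3, G_s = 0, G_t = 0
EG - F^2 = 3145/64;  g^inv = (64/3145) * [[37/4, 0], [0, 85/16]]
first-kind symbols [ij,l] = (1/2)(d_i g_jl + d_j g_il - d_l g_ij): [ss,s] = E_s/2 = 0, [ss,t] = F_s - E_t/2 = 0, [st,s] = E_t/2 = 0, [st,t] = G_s/2 = 0, [tt,s] = F_t - G_s/2 = -3, [tt,t] = G_t/2 = 0
Gamma^s_ij = (G*[ij,s] - F*[ij,t])/(EG - F^2), Gamma^t_ij = (E*[ij,t] - F*[ij,s])/(EG - F^2)
Gamma_sss = 0, Gamma_sst = 0, Gamma_stt = -48/85, Gamma_tss = 0, Gamma_tst = 0, Gamma_ttt = 0
d^2s/dtau^2 = -(Gamma_sss*(0)^2 + 2*Gamma_sst*(0)*(-7/4) + Gamma_stt*(-7/4)^2) = 147/85
d^2t/dtau^2 = -(Gamma_tss*(0)^2 + 2*Gamma_tst*(0)*(-7/4) + Gamma_ttt*(-7/4)^2) = 0


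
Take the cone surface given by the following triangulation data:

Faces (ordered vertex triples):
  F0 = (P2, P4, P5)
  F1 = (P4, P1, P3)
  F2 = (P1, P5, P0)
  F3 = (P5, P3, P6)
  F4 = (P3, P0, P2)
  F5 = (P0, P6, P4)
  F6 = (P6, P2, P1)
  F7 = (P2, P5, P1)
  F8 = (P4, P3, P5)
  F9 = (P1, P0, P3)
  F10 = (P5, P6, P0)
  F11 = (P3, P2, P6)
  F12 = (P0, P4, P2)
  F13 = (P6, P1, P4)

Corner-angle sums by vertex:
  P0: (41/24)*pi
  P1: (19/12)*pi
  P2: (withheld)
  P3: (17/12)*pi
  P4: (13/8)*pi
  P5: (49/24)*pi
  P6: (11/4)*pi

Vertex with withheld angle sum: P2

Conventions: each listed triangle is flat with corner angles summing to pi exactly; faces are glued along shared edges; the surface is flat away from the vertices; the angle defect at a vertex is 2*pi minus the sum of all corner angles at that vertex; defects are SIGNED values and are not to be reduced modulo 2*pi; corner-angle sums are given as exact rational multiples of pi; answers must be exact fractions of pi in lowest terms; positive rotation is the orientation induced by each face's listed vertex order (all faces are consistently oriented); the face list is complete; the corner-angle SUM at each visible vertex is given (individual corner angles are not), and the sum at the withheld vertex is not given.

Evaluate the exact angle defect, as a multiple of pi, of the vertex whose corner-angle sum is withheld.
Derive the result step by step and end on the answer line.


V = 7, E = 21, F = 14; chi = V - E + F = 0
Gauss-Bonnet: total defect = 2*pi*chi = 0; visible defects sum to (7/8)*pi

Answer: defect(P2) = (-7/8)*pi


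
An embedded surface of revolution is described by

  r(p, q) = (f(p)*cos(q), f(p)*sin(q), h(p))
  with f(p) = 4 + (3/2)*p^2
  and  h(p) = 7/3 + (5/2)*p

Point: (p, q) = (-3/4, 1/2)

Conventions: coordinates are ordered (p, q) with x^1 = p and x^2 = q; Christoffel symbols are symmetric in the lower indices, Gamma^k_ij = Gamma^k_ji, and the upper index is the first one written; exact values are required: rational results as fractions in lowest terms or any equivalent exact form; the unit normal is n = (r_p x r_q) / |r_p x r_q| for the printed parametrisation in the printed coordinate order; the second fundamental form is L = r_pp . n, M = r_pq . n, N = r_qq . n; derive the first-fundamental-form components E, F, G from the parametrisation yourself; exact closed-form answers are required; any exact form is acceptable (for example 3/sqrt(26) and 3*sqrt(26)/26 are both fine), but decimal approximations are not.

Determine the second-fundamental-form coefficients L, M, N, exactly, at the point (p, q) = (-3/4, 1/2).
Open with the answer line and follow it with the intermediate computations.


Answer: L = -30*sqrt(181)/181, M = 0, N = 775*sqrt(181)/2896

f = 155/32, f' = -9/4, f'' = 3, h' = 5/2, h'' = 0
E = 181/16, F = 0, G = 24025/1024; answer radicand W^2 = 181/16
unnormalised second-form numerators: l = -15/2, m = 0, n = 775/64; L = l/sqrt(181/16), and similarly M = m/sqrt(W^2), N = n/sqrt(W^2)


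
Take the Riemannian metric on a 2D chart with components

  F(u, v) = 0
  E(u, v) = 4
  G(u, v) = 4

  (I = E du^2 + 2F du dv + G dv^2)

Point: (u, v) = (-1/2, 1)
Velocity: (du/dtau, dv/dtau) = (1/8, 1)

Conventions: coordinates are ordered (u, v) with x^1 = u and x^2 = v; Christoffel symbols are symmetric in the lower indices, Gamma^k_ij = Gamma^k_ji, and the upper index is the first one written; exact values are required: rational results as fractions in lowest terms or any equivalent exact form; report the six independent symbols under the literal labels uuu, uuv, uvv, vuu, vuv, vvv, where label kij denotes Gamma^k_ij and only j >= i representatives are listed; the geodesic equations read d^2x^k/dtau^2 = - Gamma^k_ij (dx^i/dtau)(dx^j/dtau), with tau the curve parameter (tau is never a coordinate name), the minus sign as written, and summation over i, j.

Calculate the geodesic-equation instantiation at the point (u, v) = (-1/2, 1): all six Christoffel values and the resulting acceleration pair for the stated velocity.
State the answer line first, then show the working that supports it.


Answer: Gamma_uuu = 0, Gamma_uuv = 0, Gamma_uvv = 0, Gamma_vuu = 0, Gamma_vuv = 0, Gamma_vvv = 0; accelerations (d^2u/dtau^2, d^2v/dtau^2) = (0, 0)

E = 4, F = 0, G = 4 at the point
E_u = 0, E_v = 0, F_u = 0, F_v = 0, G_u = 0, G_v = 0
EG - F^2 = 16;  g^inv = (1/16) * [[4, 0], [0, 4]]
first-kind symbols [ij,l] = (1/2)(d_i g_jl + d_j g_il - d_l g_ij): [uu,u] = E_u/2 = 0, [uu,v] = F_u - E_v/2 = 0, [uv,u] = E_v/2 = 0, [uv,v] = G_u/2 = 0, [vv,u] = F_v - G_u/2 = 0, [vv,v] = G_v/2 = 0
Gamma^u_ij = (G*[ij,u] - F*[ij,v])/(EG - F^2), Gamma^v_ij = (E*[ij,v] - F*[ij,u])/(EG - F^2)
Gamma_uuu = 0, Gamma_uuv = 0, Gamma_uvv = 0, Gamma_vuu = 0, Gamma_vuv = 0, Gamma_vvv = 0
d^2u/dtau^2 = -(Gamma_uuu*(1/8)^2 + 2*Gamma_uuv*(1/8)*(1) + Gamma_uvv*(1)^2) = 0
d^2v/dtau^2 = -(Gamma_vuu*(1/8)^2 + 2*Gamma_vuv*(1/8)*(1) + Gamma_vvv*(1)^2) = 0


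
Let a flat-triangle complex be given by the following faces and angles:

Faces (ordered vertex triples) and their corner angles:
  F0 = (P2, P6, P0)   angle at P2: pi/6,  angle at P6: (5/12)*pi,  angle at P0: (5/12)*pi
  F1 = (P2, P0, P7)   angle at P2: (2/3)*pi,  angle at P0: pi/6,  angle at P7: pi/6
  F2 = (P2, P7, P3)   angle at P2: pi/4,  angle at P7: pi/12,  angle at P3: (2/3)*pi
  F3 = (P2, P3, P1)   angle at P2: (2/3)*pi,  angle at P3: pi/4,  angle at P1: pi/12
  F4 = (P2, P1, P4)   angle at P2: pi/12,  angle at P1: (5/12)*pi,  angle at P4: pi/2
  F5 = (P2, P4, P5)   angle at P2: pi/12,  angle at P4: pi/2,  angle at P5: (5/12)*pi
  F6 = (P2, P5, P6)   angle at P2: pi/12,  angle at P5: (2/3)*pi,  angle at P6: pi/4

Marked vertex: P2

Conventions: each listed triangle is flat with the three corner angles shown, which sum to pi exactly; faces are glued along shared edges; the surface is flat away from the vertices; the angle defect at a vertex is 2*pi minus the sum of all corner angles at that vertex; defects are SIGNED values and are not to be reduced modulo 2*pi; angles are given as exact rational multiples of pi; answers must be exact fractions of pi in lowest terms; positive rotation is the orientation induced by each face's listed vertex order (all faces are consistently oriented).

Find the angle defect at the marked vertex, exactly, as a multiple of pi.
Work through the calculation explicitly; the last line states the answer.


Sum of corner angles at P2: 2*pi
defect = 2*pi - 2*pi

Answer: defect(P2) = 0


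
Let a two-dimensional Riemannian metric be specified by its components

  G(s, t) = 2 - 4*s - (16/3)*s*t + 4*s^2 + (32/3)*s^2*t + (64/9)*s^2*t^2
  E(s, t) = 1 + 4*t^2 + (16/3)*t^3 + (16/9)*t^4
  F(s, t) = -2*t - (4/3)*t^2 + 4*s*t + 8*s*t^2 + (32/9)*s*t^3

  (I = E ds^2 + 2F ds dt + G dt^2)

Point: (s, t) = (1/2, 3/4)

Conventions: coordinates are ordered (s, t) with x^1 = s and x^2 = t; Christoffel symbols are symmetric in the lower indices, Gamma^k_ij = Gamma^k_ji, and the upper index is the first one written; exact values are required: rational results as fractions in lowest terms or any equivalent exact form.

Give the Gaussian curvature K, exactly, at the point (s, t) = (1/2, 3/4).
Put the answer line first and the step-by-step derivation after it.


Answer: K = -4096/12769

E = 97/16, F = 9/4, G = 2, EG - F^2 = 113/16 at the point
E_s = 0, E_t = 18, F_s = 9, F_t = 7, G_s = 8, G_t = 8/3
E_tt = 44, F_st = 22, G_ss = 32
Brioschi: K = (det M1 - det M2) / (EG - F^2)^2 with the standard first/second-derivative matrices M1, M2.
M1 = [[-E_tt/2 + F_st - G_ss/2, E_s/2, F_s - E_t/2], [F_t - G_s/2, E, F], [G_t/2, F, G]] = [[-16, 0, 0], [3, 97/16, 9/4], [4/3, 9/4, 2]]; det M1 = -113
M2 = [[0, E_t/2, G_s/2], [E_t/2, E, F], [G_s/2, F, G]] = [[0, 9, 4], [9, 97/16, 9/4], [4, 9/4, 2]]; det M2 = -97
det M1 - det M2 = -16; K = -16 / (113/16)^2 = -4096/12769


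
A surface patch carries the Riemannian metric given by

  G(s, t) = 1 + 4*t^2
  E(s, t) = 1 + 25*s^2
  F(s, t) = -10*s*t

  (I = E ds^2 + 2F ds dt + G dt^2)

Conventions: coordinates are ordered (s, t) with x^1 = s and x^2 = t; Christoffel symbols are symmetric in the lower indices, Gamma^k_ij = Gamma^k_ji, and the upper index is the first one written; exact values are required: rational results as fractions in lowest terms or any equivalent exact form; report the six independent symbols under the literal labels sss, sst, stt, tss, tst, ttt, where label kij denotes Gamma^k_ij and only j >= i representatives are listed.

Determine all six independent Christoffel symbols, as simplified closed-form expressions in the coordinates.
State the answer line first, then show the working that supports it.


Answer: Gamma_sss = 25*s/(25*s^2 + 4*t^2 + 1), Gamma_sst = 0, Gamma_stt = -10*s/(25*s^2 + 4*t^2 + 1), Gamma_tss = -10*t/(25*s^2 + 4*t^2 + 1), Gamma_tst = 0, Gamma_ttt = 4*t/(25*s^2 + 4*t^2 + 1)

E = 1 + 25*s^2; F = -10*s*t; G = 1 + 4*t^2
Gamma^k_ij = (1/2) g^{kl} (d_i g_jl + d_j g_il - d_l g_ij), with g^inv = (1/(EG-F^2)) [[G, -F], [-F, E]]
first partials: E_s = 50*s, E_t = 0, F_s = -10*t, F_t = -10*s, G_s = 0, G_t = 8*t
D = EG - F^2 = 1 + 4*t^2 + 25*s^2
expanded: Gamma^s_ss = (G E_s - 2F F_s + F E_t)/(2D), Gamma^s_st = (G E_t - F G_s)/(2D), Gamma^s_tt = (2G F_t - G G_s - F G_t)/(2D), Gamma^t_ss = (2E F_s - E E_t - F E_s)/(2D), Gamma^t_st = (E G_s - F E_t)/(2D), Gamma^t_tt = (E G_t - 2F F_t + F G_s)/(2D); substitute and cancel common factors


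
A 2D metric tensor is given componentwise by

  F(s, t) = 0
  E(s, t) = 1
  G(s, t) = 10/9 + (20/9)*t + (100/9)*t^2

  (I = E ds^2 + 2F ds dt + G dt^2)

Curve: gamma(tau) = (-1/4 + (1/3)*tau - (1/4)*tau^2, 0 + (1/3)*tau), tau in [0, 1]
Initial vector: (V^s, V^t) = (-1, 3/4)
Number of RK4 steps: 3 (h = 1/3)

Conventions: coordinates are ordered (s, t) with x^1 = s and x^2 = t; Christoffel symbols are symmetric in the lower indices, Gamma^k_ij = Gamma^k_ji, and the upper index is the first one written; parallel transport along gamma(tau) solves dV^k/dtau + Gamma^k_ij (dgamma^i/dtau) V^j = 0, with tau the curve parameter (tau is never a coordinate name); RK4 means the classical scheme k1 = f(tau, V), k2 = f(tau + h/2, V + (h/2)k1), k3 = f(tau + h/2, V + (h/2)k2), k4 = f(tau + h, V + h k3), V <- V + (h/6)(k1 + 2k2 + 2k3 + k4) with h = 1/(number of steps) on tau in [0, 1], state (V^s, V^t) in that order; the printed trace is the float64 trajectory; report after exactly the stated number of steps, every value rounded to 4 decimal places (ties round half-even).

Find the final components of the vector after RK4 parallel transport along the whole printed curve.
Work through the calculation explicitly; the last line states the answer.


gamma'(tau) = (1/3 - (1/2)*tau, 1/3); f(tau, V)^k = -Gamma^k_ij(gamma(tau)) gamma'^i(tau) V^j; h = 1/3; intermediate values shown to 6 dp
curve data and Christoffel symbols at the stage parameters:
  tau = 0.000000: gamma = (-0.250000, 0.000000), gamma' = (0.333333, 0.333333); Gamma_sss = 0.000000, Gamma_sst = 0.000000, Gamma_stt = 0.000000, Gamma_tss = 0.000000, Gamma_tst = 0.000000, Gamma_ttt = 1.000000
  tau = 0.166667: gamma = (-0.201389, 0.055556), gamma' = (0.250000, 0.333333); Gamma_sss = 0.000000, Gamma_sst = 0.000000, Gamma_stt = 0.000000, Gamma_tss = 0.000000, Gamma_tst = 0.000000, Gamma_ttt = 1.362162
  tau = 0.333333: gamma = (-0.166667, 0.111111), gamma' = (0.166667, 0.333333); Gamma_sss = 0.000000, Gamma_sst = 0.000000, Gamma_stt = 0.000000, Gamma_tss = 0.000000, Gamma_tst = 0.000000, Gamma_ttt = 1.568807
  tau = 0.500000: gamma = (-0.145833, 0.166667), gamma' = (0.083333, 0.333333); Gamma_sss = 0.000000, Gamma_sst = 0.000000, Gamma_stt = 0.000000, Gamma_tss = 0.000000, Gamma_tst = 0.000000, Gamma_ttt = 1.655172
  tau = 0.666667: gamma = (-0.138889, 0.222222), gamma' = (0.000000, 0.333333); Gamma_sss = 0.000000, Gamma_sst = 0.000000, Gamma_stt = 0.000000, Gamma_tss = 0.000000, Gamma_tst = 0.000000, Gamma_ttt = 1.662420
  tau = 0.833333: gamma = (-0.145833, 0.277778), gamma' = (-0.083333, 0.333333); Gamma_sss = 0.000000, Gamma_sst = 0.000000, Gamma_stt = 0.000000, Gamma_tss = 0.000000, Gamma_tst = 0.000000, Gamma_ttt = 1.623342
  tau = 1.000000: gamma = (-0.166667, 0.333333), gamma' = (-0.166667, 0.333333); Gamma_sss = 0.000000, Gamma_sst = 0.000000, Gamma_stt = 0.000000, Gamma_tss = 0.000000, Gamma_tst = 0.000000, Gamma_ttt = 1.560000
step 0: V^s = -1.0000, V^t = 0.7500
step 1: k1 = (0.000000, -0.250000), k2 = (0.000000, -0.321622), k3 = (0.000000, -0.316202), k4 = (0.000000, -0.337084); V <- V + (h/6)(k1 + 2k2 + 2k3 + k4): V^s = -1.0000, V^t = 0.6465
step 2: k1 = (0.000000, -0.338086), k2 = (0.000000, -0.325610), k3 = (0.000000, -0.326757), k4 = (0.000000, -0.297904); V <- V + (h/6)(k1 + 2k2 + 2k3 + k4): V^s = -1.0000, V^t = 0.5387
step 3: k1 = (0.000000, -0.298514), k2 = (0.000000, -0.264575), k3 = (0.000000, -0.267636), k4 = (0.000000, -0.233732); V <- V + (h/6)(k1 + 2k2 + 2k3 + k4): V^s = -1.0000, V^t = 0.4500

Answer: V^s = -1.0000, V^t = 0.4500
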